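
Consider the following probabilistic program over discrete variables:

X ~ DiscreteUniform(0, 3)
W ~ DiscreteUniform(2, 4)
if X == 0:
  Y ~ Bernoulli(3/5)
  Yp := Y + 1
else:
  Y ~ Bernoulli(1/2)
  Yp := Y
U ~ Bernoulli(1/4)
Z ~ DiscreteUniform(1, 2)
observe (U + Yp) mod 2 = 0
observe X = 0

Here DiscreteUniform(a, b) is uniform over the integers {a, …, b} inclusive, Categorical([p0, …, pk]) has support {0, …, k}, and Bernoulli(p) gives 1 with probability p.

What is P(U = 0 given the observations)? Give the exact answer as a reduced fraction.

P(U = 0 | obs) = 9/11

Enumerate traces; 12 have nonzero weight after conditioning:
  (X=0, W=2, Y=0, U=1, Z=1) weight 1/240
  (X=0, W=2, Y=0, U=1, Z=2) weight 1/240
  (X=0, W=2, Y=1, U=0, Z=1) weight 3/160
  (X=0, W=2, Y=1, U=0, Z=2) weight 3/160
  (X=0, W=3, Y=0, U=1, Z=1) weight 1/240
  (X=0, W=3, Y=0, U=1, Z=2) weight 1/240
  (X=0, W=3, Y=1, U=0, Z=1) weight 3/160
  (X=0, W=3, Y=1, U=0, Z=2) weight 3/160
  … 4 more
Group by U:
  weight(U=0) = 9/80
  weight(U=1) = 1/40
Total weight = 9/80 + 1/40 = 11/80
P(U=0 | obs) = 9/80 / 11/80 = 9/11
P(U=1 | obs) = 1/40 / 11/80 = 2/11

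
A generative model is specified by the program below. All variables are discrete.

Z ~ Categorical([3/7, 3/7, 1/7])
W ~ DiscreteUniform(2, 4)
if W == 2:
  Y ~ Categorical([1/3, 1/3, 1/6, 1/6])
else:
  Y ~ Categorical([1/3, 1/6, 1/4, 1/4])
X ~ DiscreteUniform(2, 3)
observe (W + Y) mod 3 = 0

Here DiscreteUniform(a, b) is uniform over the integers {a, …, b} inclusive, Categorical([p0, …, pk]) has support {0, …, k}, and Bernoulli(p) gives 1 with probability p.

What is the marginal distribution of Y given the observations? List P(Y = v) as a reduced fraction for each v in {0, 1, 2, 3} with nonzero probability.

Enumerate traces; 24 have nonzero weight after conditioning:
  (Z=0, W=2, Y=1, X=2) weight 1/42
  (Z=0, W=2, Y=1, X=3) weight 1/42
  (Z=0, W=3, Y=0, X=2) weight 1/42
  (Z=0, W=3, Y=0, X=3) weight 1/42
  (Z=0, W=3, Y=3, X=2) weight 1/56
  (Z=0, W=3, Y=3, X=3) weight 1/56
  (Z=0, W=4, Y=2, X=2) weight 1/56
  (Z=0, W=4, Y=2, X=3) weight 1/56
  … 16 more
Group by Y:
  weight(Y=0) = 1/9
  weight(Y=1) = 1/9
  weight(Y=2) = 1/12
  weight(Y=3) = 1/12
Total weight = 1/9 + 1/9 + 1/12 + 1/12 = 7/18
P(Y=0 | obs) = 1/9 / 7/18 = 2/7
P(Y=1 | obs) = 1/9 / 7/18 = 2/7
P(Y=2 | obs) = 1/12 / 7/18 = 3/14
P(Y=3 | obs) = 1/12 / 7/18 = 3/14

P(Y=0) = 2/7, P(Y=1) = 2/7, P(Y=2) = 3/14, P(Y=3) = 3/14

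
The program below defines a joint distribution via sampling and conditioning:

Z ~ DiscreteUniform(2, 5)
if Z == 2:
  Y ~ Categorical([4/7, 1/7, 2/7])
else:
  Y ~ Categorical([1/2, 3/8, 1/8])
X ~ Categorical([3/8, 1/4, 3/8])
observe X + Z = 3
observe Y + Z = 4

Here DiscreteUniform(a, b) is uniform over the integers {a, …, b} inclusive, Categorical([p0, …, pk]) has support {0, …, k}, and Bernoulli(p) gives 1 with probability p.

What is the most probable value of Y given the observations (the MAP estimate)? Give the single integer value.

Enumerate traces; 2 have nonzero weight after conditioning:
  (Z=2, Y=2, X=1) weight 1/56
  (Z=3, Y=1, X=0) weight 9/256
Group by Y:
  weight(Y=1) = 9/256
  weight(Y=2) = 1/56
Total weight = 9/256 + 1/56 = 95/1792
P(Y=1 | obs) = 9/256 / 95/1792 = 63/95
P(Y=2 | obs) = 1/56 / 95/1792 = 32/95
argmax = 1

argmax_v P(Y = v | obs) = 1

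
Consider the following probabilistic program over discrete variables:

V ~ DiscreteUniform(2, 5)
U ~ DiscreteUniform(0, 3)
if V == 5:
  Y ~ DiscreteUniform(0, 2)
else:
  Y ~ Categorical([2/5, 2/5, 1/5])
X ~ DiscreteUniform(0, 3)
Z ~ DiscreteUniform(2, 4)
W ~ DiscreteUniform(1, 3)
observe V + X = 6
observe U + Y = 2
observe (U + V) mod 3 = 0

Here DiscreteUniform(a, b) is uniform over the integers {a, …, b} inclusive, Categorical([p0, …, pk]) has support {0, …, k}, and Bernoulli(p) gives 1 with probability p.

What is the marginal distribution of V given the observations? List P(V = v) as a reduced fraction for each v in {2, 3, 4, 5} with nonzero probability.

Enumerate traces; 27 have nonzero weight after conditioning:
  (V=3, U=0, Y=2, X=3, Z=2, W=1) weight 1/2880
  (V=3, U=0, Y=2, X=3, Z=2, W=2) weight 1/2880
  (V=3, U=0, Y=2, X=3, Z=2, W=3) weight 1/2880
  (V=3, U=0, Y=2, X=3, Z=3, W=1) weight 1/2880
  (V=3, U=0, Y=2, X=3, Z=3, W=2) weight 1/2880
  (V=3, U=0, Y=2, X=3, Z=3, W=3) weight 1/2880
  (V=3, U=0, Y=2, X=3, Z=4, W=1) weight 1/2880
  (V=3, U=0, Y=2, X=3, Z=4, W=2) weight 1/2880
  (V=4, U=2, Y=0, X=2, Z=2, W=1) weight 1/1440
  (V=5, U=1, Y=1, X=1, Z=2, W=1) weight 1/1728
  … 17 more
Group by V:
  weight(V=3) = 1/320
  weight(V=4) = 1/160
  weight(V=5) = 1/192
Total weight = 1/320 + 1/160 + 1/192 = 7/480
P(V=3 | obs) = 1/320 / 7/480 = 3/14
P(V=4 | obs) = 1/160 / 7/480 = 3/7
P(V=5 | obs) = 1/192 / 7/480 = 5/14

P(V=3) = 3/14, P(V=4) = 3/7, P(V=5) = 5/14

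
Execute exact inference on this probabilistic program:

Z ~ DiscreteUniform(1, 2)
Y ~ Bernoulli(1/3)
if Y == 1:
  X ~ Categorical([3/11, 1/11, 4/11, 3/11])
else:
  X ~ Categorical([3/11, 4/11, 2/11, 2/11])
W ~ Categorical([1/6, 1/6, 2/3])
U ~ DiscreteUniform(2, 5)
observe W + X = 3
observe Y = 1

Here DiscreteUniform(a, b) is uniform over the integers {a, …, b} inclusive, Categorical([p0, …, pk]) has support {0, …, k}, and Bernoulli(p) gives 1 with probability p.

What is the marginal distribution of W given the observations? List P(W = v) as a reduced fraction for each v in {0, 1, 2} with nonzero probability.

P(W=0) = 3/11, P(W=1) = 4/11, P(W=2) = 4/11

Enumerate traces; 24 have nonzero weight after conditioning:
  (Z=1, Y=1, X=1, W=2, U=2) weight 1/396
  (Z=1, Y=1, X=1, W=2, U=3) weight 1/396
  (Z=1, Y=1, X=1, W=2, U=4) weight 1/396
  (Z=1, Y=1, X=1, W=2, U=5) weight 1/396
  (Z=1, Y=1, X=2, W=1, U=2) weight 1/396
  (Z=1, Y=1, X=2, W=1, U=3) weight 1/396
  (Z=1, Y=1, X=2, W=1, U=4) weight 1/396
  (Z=1, Y=1, X=2, W=1, U=5) weight 1/396
  (Z=1, Y=1, X=3, W=0, U=2) weight 1/528
  … 15 more
Group by W:
  weight(W=0) = 1/66
  weight(W=1) = 2/99
  weight(W=2) = 2/99
Total weight = 1/66 + 2/99 + 2/99 = 1/18
P(W=0 | obs) = 1/66 / 1/18 = 3/11
P(W=1 | obs) = 2/99 / 1/18 = 4/11
P(W=2 | obs) = 2/99 / 1/18 = 4/11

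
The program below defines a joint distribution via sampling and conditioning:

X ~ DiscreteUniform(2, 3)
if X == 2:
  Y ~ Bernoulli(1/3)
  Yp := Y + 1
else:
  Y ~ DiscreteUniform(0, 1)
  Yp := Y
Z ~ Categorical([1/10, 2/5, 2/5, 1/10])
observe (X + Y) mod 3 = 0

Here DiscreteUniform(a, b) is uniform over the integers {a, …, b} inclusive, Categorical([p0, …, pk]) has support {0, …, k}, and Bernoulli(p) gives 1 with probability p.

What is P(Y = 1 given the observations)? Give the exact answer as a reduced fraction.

P(Y = 1 | obs) = 2/5

Enumerate traces; 8 have nonzero weight after conditioning:
  (X=2, Y=1, Z=0) weight 1/60
  (X=2, Y=1, Z=1) weight 1/15
  (X=2, Y=1, Z=2) weight 1/15
  (X=2, Y=1, Z=3) weight 1/60
  (X=3, Y=0, Z=0) weight 1/40
  (X=3, Y=0, Z=1) weight 1/10
  (X=3, Y=0, Z=2) weight 1/10
  (X=3, Y=0, Z=3) weight 1/40
Group by Y:
  weight(Y=0) = 1/4
  weight(Y=1) = 1/6
Total weight = 1/4 + 1/6 = 5/12
P(Y=0 | obs) = 1/4 / 5/12 = 3/5
P(Y=1 | obs) = 1/6 / 5/12 = 2/5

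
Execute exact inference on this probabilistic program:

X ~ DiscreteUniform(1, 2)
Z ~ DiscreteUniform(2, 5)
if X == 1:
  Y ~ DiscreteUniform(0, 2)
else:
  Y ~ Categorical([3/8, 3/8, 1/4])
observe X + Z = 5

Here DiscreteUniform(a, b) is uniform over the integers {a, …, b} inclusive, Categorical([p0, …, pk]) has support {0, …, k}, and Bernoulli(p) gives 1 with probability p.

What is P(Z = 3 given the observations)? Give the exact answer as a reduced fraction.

P(Z = 3 | obs) = 1/2

Enumerate traces; 6 have nonzero weight after conditioning:
  (X=1, Z=4, Y=0) weight 1/24
  (X=1, Z=4, Y=1) weight 1/24
  (X=1, Z=4, Y=2) weight 1/24
  (X=2, Z=3, Y=0) weight 3/64
  (X=2, Z=3, Y=1) weight 3/64
  (X=2, Z=3, Y=2) weight 1/32
Group by Z:
  weight(Z=3) = 1/8
  weight(Z=4) = 1/8
Total weight = 1/8 + 1/8 = 1/4
P(Z=3 | obs) = 1/8 / 1/4 = 1/2
P(Z=4 | obs) = 1/8 / 1/4 = 1/2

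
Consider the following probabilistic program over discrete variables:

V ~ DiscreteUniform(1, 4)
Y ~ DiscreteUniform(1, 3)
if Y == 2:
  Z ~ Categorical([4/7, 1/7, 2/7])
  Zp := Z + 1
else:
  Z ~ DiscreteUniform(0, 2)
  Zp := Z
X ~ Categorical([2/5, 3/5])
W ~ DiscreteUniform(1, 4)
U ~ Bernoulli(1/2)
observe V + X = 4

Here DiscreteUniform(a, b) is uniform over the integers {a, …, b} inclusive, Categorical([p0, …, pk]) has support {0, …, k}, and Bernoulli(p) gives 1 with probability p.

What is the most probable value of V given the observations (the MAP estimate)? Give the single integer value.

Enumerate traces; 144 have nonzero weight after conditioning:
  (V=3, Y=1, Z=0, X=1, W=1, U=0) weight 1/480
  (V=3, Y=1, Z=0, X=1, W=1, U=1) weight 1/480
  (V=3, Y=1, Z=0, X=1, W=2, U=0) weight 1/480
  (V=3, Y=1, Z=0, X=1, W=2, U=1) weight 1/480
  (V=3, Y=1, Z=0, X=1, W=3, U=0) weight 1/480
  (V=3, Y=1, Z=0, X=1, W=3, U=1) weight 1/480
  (V=3, Y=1, Z=0, X=1, W=4, U=0) weight 1/480
  (V=3, Y=1, Z=0, X=1, W=4, U=1) weight 1/480
  (V=4, Y=1, Z=0, X=0, W=1, U=0) weight 1/720
  … 135 more
Group by V:
  weight(V=3) = 3/20
  weight(V=4) = 1/10
Total weight = 3/20 + 1/10 = 1/4
P(V=3 | obs) = 3/20 / 1/4 = 3/5
P(V=4 | obs) = 1/10 / 1/4 = 2/5
argmax = 3

argmax_v P(V = v | obs) = 3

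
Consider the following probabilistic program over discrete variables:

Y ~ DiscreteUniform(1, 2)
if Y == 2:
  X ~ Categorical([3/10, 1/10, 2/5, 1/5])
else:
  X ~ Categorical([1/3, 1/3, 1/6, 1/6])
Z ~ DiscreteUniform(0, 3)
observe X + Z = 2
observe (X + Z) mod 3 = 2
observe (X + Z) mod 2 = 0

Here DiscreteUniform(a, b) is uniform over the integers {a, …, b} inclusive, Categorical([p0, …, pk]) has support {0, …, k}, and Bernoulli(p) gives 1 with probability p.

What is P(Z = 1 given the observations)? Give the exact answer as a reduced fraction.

P(Z = 1 | obs) = 13/49

Enumerate traces; 6 have nonzero weight after conditioning:
  (Y=1, X=0, Z=2) weight 1/24
  (Y=1, X=1, Z=1) weight 1/24
  (Y=1, X=2, Z=0) weight 1/48
  (Y=2, X=0, Z=2) weight 3/80
  (Y=2, X=1, Z=1) weight 1/80
  (Y=2, X=2, Z=0) weight 1/20
Group by Z:
  weight(Z=0) = 17/240
  weight(Z=1) = 13/240
  weight(Z=2) = 19/240
Total weight = 17/240 + 13/240 + 19/240 = 49/240
P(Z=0 | obs) = 17/240 / 49/240 = 17/49
P(Z=1 | obs) = 13/240 / 49/240 = 13/49
P(Z=2 | obs) = 19/240 / 49/240 = 19/49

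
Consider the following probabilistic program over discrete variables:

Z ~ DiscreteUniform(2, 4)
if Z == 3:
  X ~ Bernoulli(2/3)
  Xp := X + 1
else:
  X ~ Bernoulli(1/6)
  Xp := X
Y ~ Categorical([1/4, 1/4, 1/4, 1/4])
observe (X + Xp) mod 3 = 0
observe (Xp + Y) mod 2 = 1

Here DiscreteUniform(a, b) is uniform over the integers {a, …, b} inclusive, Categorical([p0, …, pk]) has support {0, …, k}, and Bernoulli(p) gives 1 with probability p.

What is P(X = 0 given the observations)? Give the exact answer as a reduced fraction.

Enumerate traces; 6 have nonzero weight after conditioning:
  (Z=2, X=0, Y=1) weight 5/72
  (Z=2, X=0, Y=3) weight 5/72
  (Z=3, X=1, Y=1) weight 1/18
  (Z=3, X=1, Y=3) weight 1/18
  (Z=4, X=0, Y=1) weight 5/72
  (Z=4, X=0, Y=3) weight 5/72
Group by X:
  weight(X=0) = 5/18
  weight(X=1) = 1/9
Total weight = 5/18 + 1/9 = 7/18
P(X=0 | obs) = 5/18 / 7/18 = 5/7
P(X=1 | obs) = 1/9 / 7/18 = 2/7

P(X = 0 | obs) = 5/7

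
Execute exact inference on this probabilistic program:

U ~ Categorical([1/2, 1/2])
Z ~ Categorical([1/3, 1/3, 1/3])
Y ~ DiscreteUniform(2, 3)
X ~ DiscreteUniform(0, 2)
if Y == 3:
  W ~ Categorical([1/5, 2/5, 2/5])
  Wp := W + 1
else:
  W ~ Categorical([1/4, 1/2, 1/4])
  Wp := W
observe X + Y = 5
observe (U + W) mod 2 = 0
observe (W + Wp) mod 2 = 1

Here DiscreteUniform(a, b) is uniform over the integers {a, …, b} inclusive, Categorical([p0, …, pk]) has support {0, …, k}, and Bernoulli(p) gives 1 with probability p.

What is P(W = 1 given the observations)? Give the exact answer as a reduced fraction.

P(W = 1 | obs) = 2/5

Enumerate traces; 9 have nonzero weight after conditioning:
  (U=0, Z=0, Y=3, X=2, W=0) weight 1/180
  (U=0, Z=0, Y=3, X=2, W=2) weight 1/90
  (U=0, Z=1, Y=3, X=2, W=0) weight 1/180
  (U=0, Z=1, Y=3, X=2, W=2) weight 1/90
  (U=0, Z=2, Y=3, X=2, W=0) weight 1/180
  (U=0, Z=2, Y=3, X=2, W=2) weight 1/90
  (U=1, Z=0, Y=3, X=2, W=1) weight 1/90
  (U=1, Z=1, Y=3, X=2, W=1) weight 1/90
  … 1 more
Group by W:
  weight(W=0) = 1/60
  weight(W=1) = 1/30
  weight(W=2) = 1/30
Total weight = 1/60 + 1/30 + 1/30 = 1/12
P(W=0 | obs) = 1/60 / 1/12 = 1/5
P(W=1 | obs) = 1/30 / 1/12 = 2/5
P(W=2 | obs) = 1/30 / 1/12 = 2/5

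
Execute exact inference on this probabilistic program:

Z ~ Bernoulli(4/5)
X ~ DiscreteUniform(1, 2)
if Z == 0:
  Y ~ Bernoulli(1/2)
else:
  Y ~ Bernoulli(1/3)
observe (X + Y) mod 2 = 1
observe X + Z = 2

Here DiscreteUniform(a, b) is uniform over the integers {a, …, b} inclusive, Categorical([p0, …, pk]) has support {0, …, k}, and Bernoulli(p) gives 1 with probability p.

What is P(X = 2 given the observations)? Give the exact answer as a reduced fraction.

P(X = 2 | obs) = 3/19

Enumerate traces; 2 have nonzero weight after conditioning:
  (Z=0, X=2, Y=1) weight 1/20
  (Z=1, X=1, Y=0) weight 4/15
Group by X:
  weight(X=1) = 4/15
  weight(X=2) = 1/20
Total weight = 4/15 + 1/20 = 19/60
P(X=1 | obs) = 4/15 / 19/60 = 16/19
P(X=2 | obs) = 1/20 / 19/60 = 3/19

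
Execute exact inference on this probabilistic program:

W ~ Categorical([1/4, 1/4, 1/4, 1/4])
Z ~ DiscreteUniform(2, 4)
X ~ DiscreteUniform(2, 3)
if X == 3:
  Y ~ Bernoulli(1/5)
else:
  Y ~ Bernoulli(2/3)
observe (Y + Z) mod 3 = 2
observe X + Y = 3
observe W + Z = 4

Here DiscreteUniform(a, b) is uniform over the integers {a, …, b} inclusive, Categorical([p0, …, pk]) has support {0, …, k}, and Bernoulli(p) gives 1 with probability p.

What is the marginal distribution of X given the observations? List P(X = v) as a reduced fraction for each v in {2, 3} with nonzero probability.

P(X=2) = 5/11, P(X=3) = 6/11

Enumerate traces; 2 have nonzero weight after conditioning:
  (W=0, Z=4, X=2, Y=1) weight 1/36
  (W=2, Z=2, X=3, Y=0) weight 1/30
Group by X:
  weight(X=2) = 1/36
  weight(X=3) = 1/30
Total weight = 1/36 + 1/30 = 11/180
P(X=2 | obs) = 1/36 / 11/180 = 5/11
P(X=3 | obs) = 1/30 / 11/180 = 6/11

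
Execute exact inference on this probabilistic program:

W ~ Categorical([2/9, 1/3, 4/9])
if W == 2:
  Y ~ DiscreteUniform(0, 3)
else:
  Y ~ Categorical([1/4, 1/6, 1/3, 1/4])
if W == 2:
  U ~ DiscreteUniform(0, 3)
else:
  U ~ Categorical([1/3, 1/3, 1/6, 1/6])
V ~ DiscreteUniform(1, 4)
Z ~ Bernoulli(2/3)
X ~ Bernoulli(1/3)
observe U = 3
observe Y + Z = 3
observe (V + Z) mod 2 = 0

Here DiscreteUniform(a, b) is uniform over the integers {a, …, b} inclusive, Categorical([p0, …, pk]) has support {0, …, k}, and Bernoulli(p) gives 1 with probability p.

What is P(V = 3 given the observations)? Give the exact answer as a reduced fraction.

Enumerate traces; 24 have nonzero weight after conditioning:
  (W=0, Y=2, U=3, V=1, Z=1, X=0) weight 1/729
  (W=0, Y=2, U=3, V=1, Z=1, X=1) weight 1/1458
  (W=0, Y=2, U=3, V=3, Z=1, X=0) weight 1/729
  (W=0, Y=2, U=3, V=3, Z=1, X=1) weight 1/1458
  (W=0, Y=3, U=3, V=2, Z=0, X=0) weight 1/1944
  (W=0, Y=3, U=3, V=2, Z=0, X=1) weight 1/3888
  (W=0, Y=3, U=3, V=4, Z=0, X=0) weight 1/1944
  (W=0, Y=3, U=3, V=4, Z=0, X=1) weight 1/3888
  … 16 more
Group by V:
  weight(V=1) = 19/1944
  weight(V=2) = 11/2592
  weight(V=3) = 19/1944
  weight(V=4) = 11/2592
Total weight = 19/1944 + 11/2592 + 19/1944 + 11/2592 = 109/3888
P(V=1 | obs) = 19/1944 / 109/3888 = 38/109
P(V=2 | obs) = 11/2592 / 109/3888 = 33/218
P(V=3 | obs) = 19/1944 / 109/3888 = 38/109
P(V=4 | obs) = 11/2592 / 109/3888 = 33/218

P(V = 3 | obs) = 38/109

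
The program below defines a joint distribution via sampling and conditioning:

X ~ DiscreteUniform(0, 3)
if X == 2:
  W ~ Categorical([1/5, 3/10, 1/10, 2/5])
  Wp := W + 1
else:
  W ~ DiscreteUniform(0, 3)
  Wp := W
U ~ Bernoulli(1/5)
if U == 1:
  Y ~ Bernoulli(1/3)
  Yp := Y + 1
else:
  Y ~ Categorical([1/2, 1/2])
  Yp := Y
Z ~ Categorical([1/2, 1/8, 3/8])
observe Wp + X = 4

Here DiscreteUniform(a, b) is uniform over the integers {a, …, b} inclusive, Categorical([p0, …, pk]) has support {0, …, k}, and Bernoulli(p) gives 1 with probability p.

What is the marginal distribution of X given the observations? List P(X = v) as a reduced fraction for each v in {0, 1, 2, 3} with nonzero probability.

P(X=1) = 5/16, P(X=2) = 3/8, P(X=3) = 5/16

Enumerate traces; 36 have nonzero weight after conditioning:
  (X=1, W=3, U=0, Y=0, Z=0) weight 1/80
  (X=1, W=3, U=0, Y=0, Z=1) weight 1/320
  (X=1, W=3, U=0, Y=0, Z=2) weight 3/320
  (X=1, W=3, U=0, Y=1, Z=0) weight 1/80
  (X=1, W=3, U=0, Y=1, Z=1) weight 1/320
  (X=1, W=3, U=0, Y=1, Z=2) weight 3/320
  (X=1, W=3, U=1, Y=0, Z=0) weight 1/240
  (X=1, W=3, U=1, Y=0, Z=1) weight 1/960
  (X=2, W=1, U=0, Y=0, Z=0) weight 3/200
  (X=3, W=1, U=0, Y=0, Z=0) weight 1/80
  … 26 more
Group by X:
  weight(X=1) = 1/16
  weight(X=2) = 3/40
  weight(X=3) = 1/16
Total weight = 1/16 + 3/40 + 1/16 = 1/5
P(X=1 | obs) = 1/16 / 1/5 = 5/16
P(X=2 | obs) = 3/40 / 1/5 = 3/8
P(X=3 | obs) = 1/16 / 1/5 = 5/16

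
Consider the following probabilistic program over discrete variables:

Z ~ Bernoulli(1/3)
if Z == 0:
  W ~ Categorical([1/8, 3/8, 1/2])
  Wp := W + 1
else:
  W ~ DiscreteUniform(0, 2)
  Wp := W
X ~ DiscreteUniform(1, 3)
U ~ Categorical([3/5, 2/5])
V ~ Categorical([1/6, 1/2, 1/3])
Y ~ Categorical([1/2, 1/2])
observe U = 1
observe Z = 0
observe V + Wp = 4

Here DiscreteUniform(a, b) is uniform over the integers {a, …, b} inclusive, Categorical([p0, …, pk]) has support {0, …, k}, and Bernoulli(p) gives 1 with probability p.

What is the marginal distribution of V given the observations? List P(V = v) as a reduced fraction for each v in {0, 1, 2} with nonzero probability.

P(V=1) = 2/3, P(V=2) = 1/3

Enumerate traces; 12 have nonzero weight after conditioning:
  (Z=0, W=1, X=1, U=1, V=2, Y=0) weight 1/180
  (Z=0, W=1, X=1, U=1, V=2, Y=1) weight 1/180
  (Z=0, W=1, X=2, U=1, V=2, Y=0) weight 1/180
  (Z=0, W=1, X=2, U=1, V=2, Y=1) weight 1/180
  (Z=0, W=1, X=3, U=1, V=2, Y=0) weight 1/180
  (Z=0, W=1, X=3, U=1, V=2, Y=1) weight 1/180
  (Z=0, W=2, X=1, U=1, V=1, Y=0) weight 1/90
  (Z=0, W=2, X=1, U=1, V=1, Y=1) weight 1/90
  … 4 more
Group by V:
  weight(V=1) = 1/15
  weight(V=2) = 1/30
Total weight = 1/15 + 1/30 = 1/10
P(V=1 | obs) = 1/15 / 1/10 = 2/3
P(V=2 | obs) = 1/30 / 1/10 = 1/3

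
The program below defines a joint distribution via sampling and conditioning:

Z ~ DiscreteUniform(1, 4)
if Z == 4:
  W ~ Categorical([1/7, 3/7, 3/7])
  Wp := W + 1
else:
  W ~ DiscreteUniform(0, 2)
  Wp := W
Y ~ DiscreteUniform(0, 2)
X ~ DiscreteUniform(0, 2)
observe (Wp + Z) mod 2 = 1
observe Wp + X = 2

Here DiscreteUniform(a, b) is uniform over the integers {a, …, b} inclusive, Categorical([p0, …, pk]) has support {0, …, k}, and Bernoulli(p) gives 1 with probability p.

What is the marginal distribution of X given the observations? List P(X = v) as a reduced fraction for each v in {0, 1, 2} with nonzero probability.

P(X=0) = 7/19, P(X=1) = 5/19, P(X=2) = 7/19

Enumerate traces; 18 have nonzero weight after conditioning:
  (Z=1, W=0, Y=0, X=2) weight 1/108
  (Z=1, W=0, Y=1, X=2) weight 1/108
  (Z=1, W=0, Y=2, X=2) weight 1/108
  (Z=1, W=2, Y=0, X=0) weight 1/108
  (Z=1, W=2, Y=1, X=0) weight 1/108
  (Z=1, W=2, Y=2, X=0) weight 1/108
  (Z=2, W=1, Y=0, X=1) weight 1/108
  (Z=2, W=1, Y=1, X=1) weight 1/108
  … 10 more
Group by X:
  weight(X=0) = 1/18
  weight(X=1) = 5/126
  weight(X=2) = 1/18
Total weight = 1/18 + 5/126 + 1/18 = 19/126
P(X=0 | obs) = 1/18 / 19/126 = 7/19
P(X=1 | obs) = 5/126 / 19/126 = 5/19
P(X=2 | obs) = 1/18 / 19/126 = 7/19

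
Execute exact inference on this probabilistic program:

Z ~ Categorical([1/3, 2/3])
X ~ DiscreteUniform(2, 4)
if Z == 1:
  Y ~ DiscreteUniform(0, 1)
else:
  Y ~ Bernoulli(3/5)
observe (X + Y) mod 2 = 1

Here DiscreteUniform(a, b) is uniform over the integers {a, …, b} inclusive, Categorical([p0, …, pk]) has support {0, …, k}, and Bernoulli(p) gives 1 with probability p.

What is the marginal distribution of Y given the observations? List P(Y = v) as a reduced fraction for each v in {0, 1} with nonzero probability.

Enumerate traces; 6 have nonzero weight after conditioning:
  (Z=0, X=2, Y=1) weight 1/15
  (Z=0, X=3, Y=0) weight 2/45
  (Z=0, X=4, Y=1) weight 1/15
  (Z=1, X=2, Y=1) weight 1/9
  (Z=1, X=3, Y=0) weight 1/9
  (Z=1, X=4, Y=1) weight 1/9
Group by Y:
  weight(Y=0) = 7/45
  weight(Y=1) = 16/45
Total weight = 7/45 + 16/45 = 23/45
P(Y=0 | obs) = 7/45 / 23/45 = 7/23
P(Y=1 | obs) = 16/45 / 23/45 = 16/23

P(Y=0) = 7/23, P(Y=1) = 16/23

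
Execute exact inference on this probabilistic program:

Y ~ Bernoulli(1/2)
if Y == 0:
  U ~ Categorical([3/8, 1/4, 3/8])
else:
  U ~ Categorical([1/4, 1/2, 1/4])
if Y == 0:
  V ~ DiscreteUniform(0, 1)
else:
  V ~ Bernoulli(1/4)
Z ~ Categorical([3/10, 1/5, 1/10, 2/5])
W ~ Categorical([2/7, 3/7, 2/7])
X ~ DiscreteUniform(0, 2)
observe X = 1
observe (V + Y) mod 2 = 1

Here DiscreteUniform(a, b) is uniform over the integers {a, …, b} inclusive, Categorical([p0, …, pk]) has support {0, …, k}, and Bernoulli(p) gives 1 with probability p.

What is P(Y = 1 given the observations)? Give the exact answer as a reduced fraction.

P(Y = 1 | obs) = 3/5

Enumerate traces; 72 have nonzero weight after conditioning:
  (Y=0, U=0, V=1, Z=0, W=0, X=1) weight 3/1120
  (Y=0, U=0, V=1, Z=0, W=1, X=1) weight 9/2240
  (Y=0, U=0, V=1, Z=0, W=2, X=1) weight 3/1120
  (Y=0, U=0, V=1, Z=1, W=0, X=1) weight 1/560
  (Y=0, U=0, V=1, Z=1, W=1, X=1) weight 3/1120
  (Y=0, U=0, V=1, Z=1, W=2, X=1) weight 1/560
  (Y=0, U=0, V=1, Z=2, W=0, X=1) weight 1/1120
  (Y=0, U=0, V=1, Z=2, W=1, X=1) weight 3/2240
  (Y=1, U=0, V=0, Z=0, W=0, X=1) weight 3/1120
  … 63 more
Group by Y:
  weight(Y=0) = 1/12
  weight(Y=1) = 1/8
Total weight = 1/12 + 1/8 = 5/24
P(Y=0 | obs) = 1/12 / 5/24 = 2/5
P(Y=1 | obs) = 1/8 / 5/24 = 3/5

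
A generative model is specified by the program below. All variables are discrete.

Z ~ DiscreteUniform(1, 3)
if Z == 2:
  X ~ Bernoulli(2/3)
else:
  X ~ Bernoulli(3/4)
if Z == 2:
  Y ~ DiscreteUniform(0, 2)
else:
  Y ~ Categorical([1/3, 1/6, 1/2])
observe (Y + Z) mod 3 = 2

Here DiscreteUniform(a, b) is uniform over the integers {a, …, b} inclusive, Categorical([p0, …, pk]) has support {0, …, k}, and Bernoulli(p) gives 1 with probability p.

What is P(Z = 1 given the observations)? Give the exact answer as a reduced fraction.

P(Z = 1 | obs) = 1/6

Enumerate traces; 6 have nonzero weight after conditioning:
  (Z=1, X=0, Y=1) weight 1/72
  (Z=1, X=1, Y=1) weight 1/24
  (Z=2, X=0, Y=0) weight 1/27
  (Z=2, X=1, Y=0) weight 2/27
  (Z=3, X=0, Y=2) weight 1/24
  (Z=3, X=1, Y=2) weight 1/8
Group by Z:
  weight(Z=1) = 1/18
  weight(Z=2) = 1/9
  weight(Z=3) = 1/6
Total weight = 1/18 + 1/9 + 1/6 = 1/3
P(Z=1 | obs) = 1/18 / 1/3 = 1/6
P(Z=2 | obs) = 1/9 / 1/3 = 1/3
P(Z=3 | obs) = 1/6 / 1/3 = 1/2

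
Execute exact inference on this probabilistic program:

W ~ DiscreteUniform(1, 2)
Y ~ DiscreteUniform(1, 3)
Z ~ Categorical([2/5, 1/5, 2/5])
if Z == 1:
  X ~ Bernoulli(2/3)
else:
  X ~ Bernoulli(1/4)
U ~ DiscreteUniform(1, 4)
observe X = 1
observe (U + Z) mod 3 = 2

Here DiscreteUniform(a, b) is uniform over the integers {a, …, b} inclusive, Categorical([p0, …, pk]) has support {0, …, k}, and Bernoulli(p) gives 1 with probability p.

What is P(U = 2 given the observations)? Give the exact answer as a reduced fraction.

P(U = 2 | obs) = 3/14

Enumerate traces; 24 have nonzero weight after conditioning:
  (W=1, Y=1, Z=0, X=1, U=2) weight 1/240
  (W=1, Y=1, Z=1, X=1, U=1) weight 1/180
  (W=1, Y=1, Z=1, X=1, U=4) weight 1/180
  (W=1, Y=1, Z=2, X=1, U=3) weight 1/240
  (W=1, Y=2, Z=0, X=1, U=2) weight 1/240
  (W=1, Y=2, Z=1, X=1, U=1) weight 1/180
  (W=1, Y=2, Z=1, X=1, U=4) weight 1/180
  (W=1, Y=2, Z=2, X=1, U=3) weight 1/240
  … 16 more
Group by U:
  weight(U=1) = 1/30
  weight(U=2) = 1/40
  weight(U=3) = 1/40
  weight(U=4) = 1/30
Total weight = 1/30 + 1/40 + 1/40 + 1/30 = 7/60
P(U=1 | obs) = 1/30 / 7/60 = 2/7
P(U=2 | obs) = 1/40 / 7/60 = 3/14
P(U=3 | obs) = 1/40 / 7/60 = 3/14
P(U=4 | obs) = 1/30 / 7/60 = 2/7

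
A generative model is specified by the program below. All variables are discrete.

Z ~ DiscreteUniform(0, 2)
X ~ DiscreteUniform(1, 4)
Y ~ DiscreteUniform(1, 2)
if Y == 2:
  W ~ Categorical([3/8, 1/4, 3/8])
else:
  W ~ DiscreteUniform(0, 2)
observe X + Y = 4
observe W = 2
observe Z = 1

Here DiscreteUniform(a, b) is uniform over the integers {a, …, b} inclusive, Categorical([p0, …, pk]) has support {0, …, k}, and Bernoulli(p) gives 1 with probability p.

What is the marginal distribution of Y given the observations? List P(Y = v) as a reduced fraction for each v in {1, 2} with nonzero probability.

P(Y=1) = 8/17, P(Y=2) = 9/17

Enumerate traces; 2 have nonzero weight after conditioning:
  (Z=1, X=2, Y=2, W=2) weight 1/64
  (Z=1, X=3, Y=1, W=2) weight 1/72
Group by Y:
  weight(Y=1) = 1/72
  weight(Y=2) = 1/64
Total weight = 1/72 + 1/64 = 17/576
P(Y=1 | obs) = 1/72 / 17/576 = 8/17
P(Y=2 | obs) = 1/64 / 17/576 = 9/17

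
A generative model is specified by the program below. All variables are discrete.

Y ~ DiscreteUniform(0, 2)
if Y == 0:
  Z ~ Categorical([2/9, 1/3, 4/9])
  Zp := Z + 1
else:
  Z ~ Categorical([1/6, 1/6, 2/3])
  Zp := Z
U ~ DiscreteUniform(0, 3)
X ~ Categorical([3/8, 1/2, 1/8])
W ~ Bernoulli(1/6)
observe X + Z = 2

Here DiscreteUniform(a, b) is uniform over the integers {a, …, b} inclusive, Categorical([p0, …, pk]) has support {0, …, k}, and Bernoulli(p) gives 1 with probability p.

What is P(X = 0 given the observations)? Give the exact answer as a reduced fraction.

Enumerate traces; 72 have nonzero weight after conditioning:
  (Y=0, Z=0, U=0, X=2, W=0) weight 5/2592
  (Y=0, Z=0, U=0, X=2, W=1) weight 1/2592
  (Y=0, Z=0, U=1, X=2, W=0) weight 5/2592
  (Y=0, Z=0, U=1, X=2, W=1) weight 1/2592
  (Y=0, Z=0, U=2, X=2, W=0) weight 5/2592
  (Y=0, Z=0, U=2, X=2, W=1) weight 1/2592
  (Y=0, Z=0, U=3, X=2, W=0) weight 5/2592
  (Y=0, Z=0, U=3, X=2, W=1) weight 1/2592
  (Y=0, Z=1, U=0, X=1, W=0) weight 5/432
  (Y=0, Z=2, U=0, X=0, W=0) weight 5/432
  … 62 more
Group by X:
  weight(X=0) = 2/9
  weight(X=1) = 1/9
  weight(X=2) = 5/216
Total weight = 2/9 + 1/9 + 5/216 = 77/216
P(X=0 | obs) = 2/9 / 77/216 = 48/77
P(X=1 | obs) = 1/9 / 77/216 = 24/77
P(X=2 | obs) = 5/216 / 77/216 = 5/77

P(X = 0 | obs) = 48/77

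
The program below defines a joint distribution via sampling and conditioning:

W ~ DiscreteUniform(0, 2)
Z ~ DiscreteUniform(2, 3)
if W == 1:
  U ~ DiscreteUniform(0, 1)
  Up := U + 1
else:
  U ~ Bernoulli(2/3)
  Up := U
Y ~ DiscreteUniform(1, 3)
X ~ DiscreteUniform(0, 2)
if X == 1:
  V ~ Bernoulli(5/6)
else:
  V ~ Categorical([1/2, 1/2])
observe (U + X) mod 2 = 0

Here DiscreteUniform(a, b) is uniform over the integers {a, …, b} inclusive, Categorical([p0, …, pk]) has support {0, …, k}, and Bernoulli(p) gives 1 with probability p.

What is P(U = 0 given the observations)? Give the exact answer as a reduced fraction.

P(U = 0 | obs) = 14/25

Enumerate traces; 108 have nonzero weight after conditioning:
  (W=0, Z=2, U=0, Y=1, X=0, V=0) weight 1/324
  (W=0, Z=2, U=0, Y=1, X=0, V=1) weight 1/324
  (W=0, Z=2, U=0, Y=1, X=2, V=0) weight 1/324
  (W=0, Z=2, U=0, Y=1, X=2, V=1) weight 1/324
  (W=0, Z=2, U=0, Y=2, X=0, V=0) weight 1/324
  (W=0, Z=2, U=0, Y=2, X=0, V=1) weight 1/324
  (W=0, Z=2, U=0, Y=2, X=2, V=0) weight 1/324
  (W=0, Z=2, U=0, Y=2, X=2, V=1) weight 1/324
  (W=0, Z=2, U=1, Y=1, X=1, V=0) weight 1/486
  … 99 more
Group by U:
  weight(U=0) = 7/27
  weight(U=1) = 11/54
Total weight = 7/27 + 11/54 = 25/54
P(U=0 | obs) = 7/27 / 25/54 = 14/25
P(U=1 | obs) = 11/54 / 25/54 = 11/25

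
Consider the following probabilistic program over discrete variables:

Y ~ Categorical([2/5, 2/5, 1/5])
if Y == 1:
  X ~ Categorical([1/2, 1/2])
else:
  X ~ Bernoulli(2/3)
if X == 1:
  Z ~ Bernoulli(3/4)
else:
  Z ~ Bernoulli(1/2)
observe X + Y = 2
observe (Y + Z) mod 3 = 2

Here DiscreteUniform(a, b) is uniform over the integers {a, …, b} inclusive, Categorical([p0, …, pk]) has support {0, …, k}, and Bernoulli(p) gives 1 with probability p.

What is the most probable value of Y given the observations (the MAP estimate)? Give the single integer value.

Enumerate traces; 2 have nonzero weight after conditioning:
  (Y=1, X=1, Z=1) weight 3/20
  (Y=2, X=0, Z=0) weight 1/30
Group by Y:
  weight(Y=1) = 3/20
  weight(Y=2) = 1/30
Total weight = 3/20 + 1/30 = 11/60
P(Y=1 | obs) = 3/20 / 11/60 = 9/11
P(Y=2 | obs) = 1/30 / 11/60 = 2/11
argmax = 1

argmax_v P(Y = v | obs) = 1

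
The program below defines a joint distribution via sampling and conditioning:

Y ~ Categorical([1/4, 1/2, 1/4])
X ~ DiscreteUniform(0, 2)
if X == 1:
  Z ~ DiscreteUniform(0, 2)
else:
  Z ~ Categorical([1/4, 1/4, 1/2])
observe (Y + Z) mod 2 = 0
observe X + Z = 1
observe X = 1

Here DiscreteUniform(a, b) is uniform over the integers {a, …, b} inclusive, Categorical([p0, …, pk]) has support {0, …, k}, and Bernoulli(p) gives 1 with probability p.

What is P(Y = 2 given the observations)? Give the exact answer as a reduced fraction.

Enumerate traces; 2 have nonzero weight after conditioning:
  (Y=0, X=1, Z=0) weight 1/36
  (Y=2, X=1, Z=0) weight 1/36
Group by Y:
  weight(Y=0) = 1/36
  weight(Y=2) = 1/36
Total weight = 1/36 + 1/36 = 1/18
P(Y=0 | obs) = 1/36 / 1/18 = 1/2
P(Y=2 | obs) = 1/36 / 1/18 = 1/2

P(Y = 2 | obs) = 1/2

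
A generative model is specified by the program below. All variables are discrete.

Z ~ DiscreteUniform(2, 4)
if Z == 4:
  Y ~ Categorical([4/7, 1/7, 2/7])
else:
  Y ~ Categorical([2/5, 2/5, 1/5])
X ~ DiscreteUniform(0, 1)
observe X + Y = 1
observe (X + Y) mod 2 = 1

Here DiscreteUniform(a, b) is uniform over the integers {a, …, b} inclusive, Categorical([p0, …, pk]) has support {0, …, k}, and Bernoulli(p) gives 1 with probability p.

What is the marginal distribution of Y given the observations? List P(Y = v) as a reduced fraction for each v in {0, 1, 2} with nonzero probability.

Enumerate traces; 6 have nonzero weight after conditioning:
  (Z=2, Y=0, X=1) weight 1/15
  (Z=2, Y=1, X=0) weight 1/15
  (Z=3, Y=0, X=1) weight 1/15
  (Z=3, Y=1, X=0) weight 1/15
  (Z=4, Y=0, X=1) weight 2/21
  (Z=4, Y=1, X=0) weight 1/42
Group by Y:
  weight(Y=0) = 8/35
  weight(Y=1) = 11/70
Total weight = 8/35 + 11/70 = 27/70
P(Y=0 | obs) = 8/35 / 27/70 = 16/27
P(Y=1 | obs) = 11/70 / 27/70 = 11/27

P(Y=0) = 16/27, P(Y=1) = 11/27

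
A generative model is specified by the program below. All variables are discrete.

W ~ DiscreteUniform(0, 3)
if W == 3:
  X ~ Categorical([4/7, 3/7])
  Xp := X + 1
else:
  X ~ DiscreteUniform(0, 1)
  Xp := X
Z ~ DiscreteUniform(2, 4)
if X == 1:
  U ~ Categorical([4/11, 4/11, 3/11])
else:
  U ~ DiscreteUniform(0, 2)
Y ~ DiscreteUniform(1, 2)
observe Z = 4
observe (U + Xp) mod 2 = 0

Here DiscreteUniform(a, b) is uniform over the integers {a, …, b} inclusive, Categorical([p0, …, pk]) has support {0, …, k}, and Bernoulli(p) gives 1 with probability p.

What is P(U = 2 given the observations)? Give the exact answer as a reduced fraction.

P(U = 2 | obs) = 285/928

Enumerate traces; 24 have nonzero weight after conditioning:
  (W=0, X=0, Z=4, U=0, Y=1) weight 1/144
  (W=0, X=0, Z=4, U=0, Y=2) weight 1/144
  (W=0, X=0, Z=4, U=2, Y=1) weight 1/144
  (W=0, X=0, Z=4, U=2, Y=2) weight 1/144
  (W=0, X=1, Z=4, U=1, Y=1) weight 1/132
  (W=0, X=1, Z=4, U=1, Y=2) weight 1/132
  (W=1, X=0, Z=4, U=0, Y=1) weight 1/144
  (W=1, X=0, Z=4, U=0, Y=2) weight 1/144
  … 16 more
Group by U:
  weight(U=0) = 101/1848
  weight(U=1) = 85/1386
  weight(U=2) = 95/1848
Total weight = 101/1848 + 85/1386 + 95/1848 = 116/693
P(U=0 | obs) = 101/1848 / 116/693 = 303/928
P(U=1 | obs) = 85/1386 / 116/693 = 85/232
P(U=2 | obs) = 95/1848 / 116/693 = 285/928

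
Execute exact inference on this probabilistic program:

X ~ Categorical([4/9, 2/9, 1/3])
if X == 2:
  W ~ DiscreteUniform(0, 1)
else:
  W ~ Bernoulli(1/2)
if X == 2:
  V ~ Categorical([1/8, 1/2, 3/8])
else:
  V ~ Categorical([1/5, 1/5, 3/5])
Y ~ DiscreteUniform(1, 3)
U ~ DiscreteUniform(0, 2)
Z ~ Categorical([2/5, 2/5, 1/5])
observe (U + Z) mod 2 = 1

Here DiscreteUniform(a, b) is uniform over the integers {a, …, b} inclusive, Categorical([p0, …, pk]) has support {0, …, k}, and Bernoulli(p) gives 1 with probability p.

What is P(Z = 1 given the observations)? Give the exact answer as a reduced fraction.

Enumerate traces; 216 have nonzero weight after conditioning:
  (X=0, W=0, V=0, Y=1, U=0, Z=1) weight 4/2025
  (X=0, W=0, V=0, Y=1, U=1, Z=0) weight 4/2025
  (X=0, W=0, V=0, Y=1, U=1, Z=2) weight 2/2025
  (X=0, W=0, V=0, Y=1, U=2, Z=1) weight 4/2025
  (X=0, W=0, V=0, Y=2, U=0, Z=1) weight 4/2025
  (X=0, W=0, V=0, Y=2, U=1, Z=0) weight 4/2025
  (X=0, W=0, V=0, Y=2, U=1, Z=2) weight 2/2025
  (X=0, W=0, V=0, Y=2, U=2, Z=1) weight 4/2025
  … 208 more
Group by Z:
  weight(Z=0) = 2/15
  weight(Z=1) = 4/15
  weight(Z=2) = 1/15
Total weight = 2/15 + 4/15 + 1/15 = 7/15
P(Z=0 | obs) = 2/15 / 7/15 = 2/7
P(Z=1 | obs) = 4/15 / 7/15 = 4/7
P(Z=2 | obs) = 1/15 / 7/15 = 1/7

P(Z = 1 | obs) = 4/7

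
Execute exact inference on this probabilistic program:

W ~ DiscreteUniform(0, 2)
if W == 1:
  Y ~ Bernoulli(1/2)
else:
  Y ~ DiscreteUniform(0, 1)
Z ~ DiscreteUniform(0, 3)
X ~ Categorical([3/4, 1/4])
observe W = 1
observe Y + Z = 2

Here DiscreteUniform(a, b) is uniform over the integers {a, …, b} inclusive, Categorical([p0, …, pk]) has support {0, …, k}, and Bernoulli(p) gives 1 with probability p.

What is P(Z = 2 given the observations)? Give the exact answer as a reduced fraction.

Enumerate traces; 4 have nonzero weight after conditioning:
  (W=1, Y=0, Z=2, X=0) weight 1/32
  (W=1, Y=0, Z=2, X=1) weight 1/96
  (W=1, Y=1, Z=1, X=0) weight 1/32
  (W=1, Y=1, Z=1, X=1) weight 1/96
Group by Z:
  weight(Z=1) = 1/24
  weight(Z=2) = 1/24
Total weight = 1/24 + 1/24 = 1/12
P(Z=1 | obs) = 1/24 / 1/12 = 1/2
P(Z=2 | obs) = 1/24 / 1/12 = 1/2

P(Z = 2 | obs) = 1/2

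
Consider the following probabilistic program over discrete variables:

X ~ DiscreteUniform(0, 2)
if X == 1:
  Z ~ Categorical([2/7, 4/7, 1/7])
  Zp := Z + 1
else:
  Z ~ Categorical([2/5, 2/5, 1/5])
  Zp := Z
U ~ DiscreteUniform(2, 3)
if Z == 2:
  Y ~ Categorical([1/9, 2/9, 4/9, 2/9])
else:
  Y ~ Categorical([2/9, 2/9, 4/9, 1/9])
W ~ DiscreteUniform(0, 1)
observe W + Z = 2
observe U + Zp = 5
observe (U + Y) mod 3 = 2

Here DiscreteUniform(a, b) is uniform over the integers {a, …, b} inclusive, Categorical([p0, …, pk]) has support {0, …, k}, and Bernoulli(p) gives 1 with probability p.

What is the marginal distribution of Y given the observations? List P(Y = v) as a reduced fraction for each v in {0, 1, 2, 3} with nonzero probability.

P(Y=0) = 5/151, P(Y=2) = 136/151, P(Y=3) = 10/151

Enumerate traces; 5 have nonzero weight after conditioning:
  (X=0, Z=2, U=3, Y=2, W=0) weight 1/135
  (X=1, Z=1, U=3, Y=2, W=1) weight 4/189
  (X=1, Z=2, U=2, Y=0, W=0) weight 1/756
  (X=1, Z=2, U=2, Y=3, W=0) weight 1/378
  (X=2, Z=2, U=3, Y=2, W=0) weight 1/135
Group by Y:
  weight(Y=0) = 1/756
  weight(Y=2) = 34/945
  weight(Y=3) = 1/378
Total weight = 1/756 + 34/945 + 1/378 = 151/3780
P(Y=0 | obs) = 1/756 / 151/3780 = 5/151
P(Y=2 | obs) = 34/945 / 151/3780 = 136/151
P(Y=3 | obs) = 1/378 / 151/3780 = 10/151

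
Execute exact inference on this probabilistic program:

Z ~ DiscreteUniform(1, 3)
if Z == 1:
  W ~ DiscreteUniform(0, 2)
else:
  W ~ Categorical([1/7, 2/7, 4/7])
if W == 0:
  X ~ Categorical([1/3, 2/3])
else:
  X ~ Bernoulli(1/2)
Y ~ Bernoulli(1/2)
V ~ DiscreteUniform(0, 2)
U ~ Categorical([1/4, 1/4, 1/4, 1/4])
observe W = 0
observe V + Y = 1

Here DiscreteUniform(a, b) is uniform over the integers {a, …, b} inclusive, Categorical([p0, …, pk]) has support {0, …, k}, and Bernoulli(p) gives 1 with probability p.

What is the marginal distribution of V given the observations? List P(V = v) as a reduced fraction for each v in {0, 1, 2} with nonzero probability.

Enumerate traces; 48 have nonzero weight after conditioning:
  (Z=1, W=0, X=0, Y=0, V=1, U=0) weight 1/648
  (Z=1, W=0, X=0, Y=0, V=1, U=1) weight 1/648
  (Z=1, W=0, X=0, Y=0, V=1, U=2) weight 1/648
  (Z=1, W=0, X=0, Y=0, V=1, U=3) weight 1/648
  (Z=1, W=0, X=0, Y=1, V=0, U=0) weight 1/648
  (Z=1, W=0, X=0, Y=1, V=0, U=1) weight 1/648
  (Z=1, W=0, X=0, Y=1, V=0, U=2) weight 1/648
  (Z=1, W=0, X=0, Y=1, V=0, U=3) weight 1/648
  … 40 more
Group by V:
  weight(V=0) = 13/378
  weight(V=1) = 13/378
Total weight = 13/378 + 13/378 = 13/189
P(V=0 | obs) = 13/378 / 13/189 = 1/2
P(V=1 | obs) = 13/378 / 13/189 = 1/2

P(V=0) = 1/2, P(V=1) = 1/2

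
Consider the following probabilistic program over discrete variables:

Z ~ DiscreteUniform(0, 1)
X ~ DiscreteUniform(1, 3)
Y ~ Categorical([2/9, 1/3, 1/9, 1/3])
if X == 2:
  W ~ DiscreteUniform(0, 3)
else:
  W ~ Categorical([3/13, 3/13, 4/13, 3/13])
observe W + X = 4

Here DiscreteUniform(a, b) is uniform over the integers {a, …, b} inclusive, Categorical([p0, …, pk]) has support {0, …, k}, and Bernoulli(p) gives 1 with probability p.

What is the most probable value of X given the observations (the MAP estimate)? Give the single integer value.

argmax_v P(X = v | obs) = 2

Enumerate traces; 24 have nonzero weight after conditioning:
  (Z=0, X=1, Y=0, W=3) weight 1/117
  (Z=0, X=1, Y=1, W=3) weight 1/78
  (Z=0, X=1, Y=2, W=3) weight 1/234
  (Z=0, X=1, Y=3, W=3) weight 1/78
  (Z=0, X=2, Y=0, W=2) weight 1/108
  (Z=0, X=2, Y=1, W=2) weight 1/72
  (Z=0, X=2, Y=2, W=2) weight 1/216
  (Z=0, X=2, Y=3, W=2) weight 1/72
  (Z=0, X=3, Y=0, W=1) weight 1/117
  … 15 more
Group by X:
  weight(X=1) = 1/13
  weight(X=2) = 1/12
  weight(X=3) = 1/13
Total weight = 1/13 + 1/12 + 1/13 = 37/156
P(X=1 | obs) = 1/13 / 37/156 = 12/37
P(X=2 | obs) = 1/12 / 37/156 = 13/37
P(X=3 | obs) = 1/13 / 37/156 = 12/37
argmax = 2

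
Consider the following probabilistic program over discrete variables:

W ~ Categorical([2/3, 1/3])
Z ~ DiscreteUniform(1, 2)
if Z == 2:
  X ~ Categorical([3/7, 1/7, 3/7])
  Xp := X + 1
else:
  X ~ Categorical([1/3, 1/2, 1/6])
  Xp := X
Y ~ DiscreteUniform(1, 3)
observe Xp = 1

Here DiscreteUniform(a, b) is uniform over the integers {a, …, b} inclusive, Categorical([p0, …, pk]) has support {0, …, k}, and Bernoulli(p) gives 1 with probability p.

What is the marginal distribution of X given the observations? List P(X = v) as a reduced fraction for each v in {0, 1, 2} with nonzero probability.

Enumerate traces; 12 have nonzero weight after conditioning:
  (W=0, Z=1, X=1, Y=1) weight 1/18
  (W=0, Z=1, X=1, Y=2) weight 1/18
  (W=0, Z=1, X=1, Y=3) weight 1/18
  (W=0, Z=2, X=0, Y=1) weight 1/21
  (W=0, Z=2, X=0, Y=2) weight 1/21
  (W=0, Z=2, X=0, Y=3) weight 1/21
  (W=1, Z=1, X=1, Y=1) weight 1/36
  (W=1, Z=1, X=1, Y=2) weight 1/36
  … 4 more
Group by X:
  weight(X=0) = 3/14
  weight(X=1) = 1/4
Total weight = 3/14 + 1/4 = 13/28
P(X=0 | obs) = 3/14 / 13/28 = 6/13
P(X=1 | obs) = 1/4 / 13/28 = 7/13

P(X=0) = 6/13, P(X=1) = 7/13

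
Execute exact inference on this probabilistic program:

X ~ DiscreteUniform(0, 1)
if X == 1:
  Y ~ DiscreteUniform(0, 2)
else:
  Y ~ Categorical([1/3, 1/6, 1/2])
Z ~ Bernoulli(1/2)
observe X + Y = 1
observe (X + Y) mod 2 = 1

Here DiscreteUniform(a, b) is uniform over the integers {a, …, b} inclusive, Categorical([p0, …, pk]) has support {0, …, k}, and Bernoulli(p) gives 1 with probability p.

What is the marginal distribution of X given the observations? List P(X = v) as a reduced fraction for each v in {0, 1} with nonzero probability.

P(X=0) = 1/3, P(X=1) = 2/3

Enumerate traces; 4 have nonzero weight after conditioning:
  (X=0, Y=1, Z=0) weight 1/24
  (X=0, Y=1, Z=1) weight 1/24
  (X=1, Y=0, Z=0) weight 1/12
  (X=1, Y=0, Z=1) weight 1/12
Group by X:
  weight(X=0) = 1/12
  weight(X=1) = 1/6
Total weight = 1/12 + 1/6 = 1/4
P(X=0 | obs) = 1/12 / 1/4 = 1/3
P(X=1 | obs) = 1/6 / 1/4 = 2/3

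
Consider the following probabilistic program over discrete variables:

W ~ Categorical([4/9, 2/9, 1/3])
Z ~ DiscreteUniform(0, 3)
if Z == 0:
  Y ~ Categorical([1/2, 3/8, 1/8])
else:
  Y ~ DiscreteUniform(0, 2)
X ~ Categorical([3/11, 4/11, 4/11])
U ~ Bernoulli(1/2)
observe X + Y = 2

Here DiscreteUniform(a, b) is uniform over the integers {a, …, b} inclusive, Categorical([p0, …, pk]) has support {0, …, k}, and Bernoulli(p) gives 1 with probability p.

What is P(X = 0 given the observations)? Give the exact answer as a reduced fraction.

Enumerate traces; 72 have nonzero weight after conditioning:
  (W=0, Z=0, Y=0, X=2, U=0) weight 1/99
  (W=0, Z=0, Y=0, X=2, U=1) weight 1/99
  (W=0, Z=0, Y=1, X=1, U=0) weight 1/132
  (W=0, Z=0, Y=1, X=1, U=1) weight 1/132
  (W=0, Z=0, Y=2, X=0, U=0) weight 1/528
  (W=0, Z=0, Y=2, X=0, U=1) weight 1/528
  (W=0, Z=1, Y=0, X=2, U=0) weight 2/297
  (W=0, Z=1, Y=0, X=2, U=1) weight 2/297
  … 64 more
Group by X:
  weight(X=0) = 27/352
  weight(X=1) = 1/8
  weight(X=2) = 3/22
Total weight = 27/352 + 1/8 + 3/22 = 119/352
P(X=0 | obs) = 27/352 / 119/352 = 27/119
P(X=1 | obs) = 1/8 / 119/352 = 44/119
P(X=2 | obs) = 3/22 / 119/352 = 48/119

P(X = 0 | obs) = 27/119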